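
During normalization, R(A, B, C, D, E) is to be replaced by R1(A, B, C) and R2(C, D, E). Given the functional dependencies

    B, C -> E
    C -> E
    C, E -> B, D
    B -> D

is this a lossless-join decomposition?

Yes

Common attributes: R1 ∩ R2 = {C}.
Closure of {C}: C → E applies, adding E; C, E → B, D applies, adding B, D. So (C)⁺ = {B, C, D, E}.
This closure contains every attribute of R2, so R1 ∩ R2 → R2. The join is lossless.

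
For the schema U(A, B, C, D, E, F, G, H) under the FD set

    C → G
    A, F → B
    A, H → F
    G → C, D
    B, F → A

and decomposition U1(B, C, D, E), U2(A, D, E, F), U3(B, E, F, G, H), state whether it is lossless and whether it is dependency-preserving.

lossy and not dependency-preserving

Lossless test (chase): applying each FD to every pair of rows produces no changes in the tableau, so no row becomes fully distinguished — the join is lossy.
Dependency preservation: the restricted closure of {C} across the fragments never reaches {G}, so C → G cannot be enforced without a join — not preserved.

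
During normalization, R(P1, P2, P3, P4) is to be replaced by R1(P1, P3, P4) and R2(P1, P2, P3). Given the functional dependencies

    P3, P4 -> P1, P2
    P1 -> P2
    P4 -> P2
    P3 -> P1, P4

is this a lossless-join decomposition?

Yes

Common attributes: R1 ∩ R2 = {P1, P3}.
Closure of {P1, P3}: P1 → P2 applies, adding P2; P3 → P1, P4 applies, adding P4. So (P1, P3)⁺ = {P1, P2, P3, P4}.
This closure contains every attribute of R1, so R1 ∩ R2 → R1. The join is lossless.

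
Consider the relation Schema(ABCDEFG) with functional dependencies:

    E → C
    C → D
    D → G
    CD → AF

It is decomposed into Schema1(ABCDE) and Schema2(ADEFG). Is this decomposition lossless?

Yes

Common attributes: Schema1 ∩ Schema2 = {ADE}.
Closure of {ADE}: E → C applies, adding C; D → G applies, adding G; CD → AF applies, adding F. So (ADE)⁺ = {ACDEFG}.
This closure contains every attribute of Schema2, so Schema1 ∩ Schema2 → Schema2. The join is lossless.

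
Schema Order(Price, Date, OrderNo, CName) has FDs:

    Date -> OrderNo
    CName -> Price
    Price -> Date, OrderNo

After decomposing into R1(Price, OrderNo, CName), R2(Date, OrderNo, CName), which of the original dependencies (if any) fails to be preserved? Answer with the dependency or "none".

Price -> Date, OrderNo

Check Price → Date, OrderNo: no single fragment contains all of {Price, Date, OrderNo}, and the restricted closure of {Price} across the fragments never reaches {Date, OrderNo}.
Date → OrderNo is preserved.
CName → Price is preserved.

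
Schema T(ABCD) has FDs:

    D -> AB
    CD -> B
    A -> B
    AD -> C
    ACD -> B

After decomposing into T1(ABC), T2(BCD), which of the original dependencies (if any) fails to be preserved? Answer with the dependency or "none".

Check D → AB: no single fragment contains all of {ABD}, and the restricted closure of {D} across the fragments never reaches {AB}.
CD → B is preserved.
A → B is preserved.
AD → C is preserved.
ACD → B is preserved.

D -> AB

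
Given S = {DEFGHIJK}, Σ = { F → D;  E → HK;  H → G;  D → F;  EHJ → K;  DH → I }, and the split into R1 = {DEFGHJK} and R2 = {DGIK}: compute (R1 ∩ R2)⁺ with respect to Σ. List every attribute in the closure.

DFGK

R1 ∩ R2 = {DGK}.
D → F applies, adding F
Closure: {DFGK}.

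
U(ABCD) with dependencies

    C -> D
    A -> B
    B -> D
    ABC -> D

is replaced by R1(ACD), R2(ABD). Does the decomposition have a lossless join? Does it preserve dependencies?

Lossless test: (AD)⁺ = {ABD}, which contains all of one fragment — lossless.
Dependency preservation: ABC → D is not contained in any single fragment, but the restricted closure of its left-hand side across the fragments still reaches the right-hand side; the remaining FDs each lie inside some fragment. All dependencies are preserved.

lossless and dependency-preserving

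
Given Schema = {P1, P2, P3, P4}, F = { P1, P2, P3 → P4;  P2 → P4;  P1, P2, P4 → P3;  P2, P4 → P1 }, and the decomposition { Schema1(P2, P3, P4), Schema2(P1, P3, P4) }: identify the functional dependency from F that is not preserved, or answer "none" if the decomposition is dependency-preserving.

P2, P4 → P1

Check P2, P4 → P1: no single fragment contains all of {P1, P2, P4}, and the restricted closure of {P2, P4} across the fragments never reaches {P1}.
P1, P2, P3 → P4 is preserved.
P2 → P4 is preserved.
P1, P2, P4 → P3 is preserved.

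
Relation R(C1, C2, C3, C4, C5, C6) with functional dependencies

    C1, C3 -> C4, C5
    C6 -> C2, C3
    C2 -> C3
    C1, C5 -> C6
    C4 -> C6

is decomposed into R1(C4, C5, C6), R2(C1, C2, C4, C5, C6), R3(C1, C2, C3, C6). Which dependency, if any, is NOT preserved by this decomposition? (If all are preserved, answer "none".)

C1, C3 → C4, C5: restricted closure across fragments reaches C4, C5.
C6 → C2, C3 lies within R3.
C2 → C3 lies within R3.
C1, C5 → C6 lies within R2.
C4 → C6 lies within R1.
Every dependency is enforceable on the fragments, so the decomposition is dependency-preserving.

none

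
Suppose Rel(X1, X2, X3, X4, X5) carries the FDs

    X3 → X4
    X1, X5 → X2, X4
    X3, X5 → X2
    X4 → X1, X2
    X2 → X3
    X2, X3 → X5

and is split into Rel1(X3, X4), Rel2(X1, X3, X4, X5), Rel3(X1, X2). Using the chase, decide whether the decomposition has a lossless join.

No

Chase test. Columns are X1, X2, X3, X4, X5; row i has aⱼ where attribute j ∈ Reli, else bᵢⱼ.
Initial tableau (one row per fragment):
  row 1: b11 b12 a3 a4 b15
  row 2: a1 b22 a3 a4 a5
  row 3: a1 a2 b33 b34 b35
Rows 1 and 2 agree on X4; apply X4→X1, X2 and equate their X1, X2 entries.
Rows 1 and 2 agree on X2, X3; apply X2, X3→X5 and equate their X5 entries.
No row becomes fully distinguished — the join is lossy.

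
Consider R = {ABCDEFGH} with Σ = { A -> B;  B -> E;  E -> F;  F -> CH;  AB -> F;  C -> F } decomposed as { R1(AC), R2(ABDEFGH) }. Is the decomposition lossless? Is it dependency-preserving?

Lossless test: (A)⁺ = {ABCEFH}, which contains all of one fragment — lossless.
Dependency preservation: the restricted closure of {F} across the fragments never reaches {CH}, so F → CH cannot be enforced without a join — not preserved.

lossless but not dependency-preserving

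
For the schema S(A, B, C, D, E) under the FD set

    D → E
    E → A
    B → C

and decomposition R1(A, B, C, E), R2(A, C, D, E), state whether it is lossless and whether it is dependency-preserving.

lossy but dependency-preserving

Lossless test: (A, C, E)⁺ = {A, C, E}, which is a superkey of neither fragment — lossy.
Dependency preservation: every FD's attributes lie within a single fragment, so each can be enforced locally — preserved.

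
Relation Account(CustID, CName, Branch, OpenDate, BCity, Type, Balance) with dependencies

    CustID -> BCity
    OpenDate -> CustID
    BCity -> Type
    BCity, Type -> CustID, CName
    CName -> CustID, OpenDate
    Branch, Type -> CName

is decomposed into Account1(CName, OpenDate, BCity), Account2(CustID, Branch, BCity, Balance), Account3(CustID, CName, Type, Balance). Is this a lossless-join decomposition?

Chase test. Columns are CustID, CName, Branch, OpenDate, BCity, Type, Balance; row i has aⱼ where attribute j ∈ Accounti, else bᵢⱼ.
Initial tableau (one row per fragment):
  row 1: b11 a2 b13 a4 a5 b16 b17
  row 2: a1 b22 a3 b24 a5 b26 a7
  row 3: a1 a2 b33 b34 b35 a6 a7
Rows 2 and 3 agree on CustID; apply CustID→BCity and equate their BCity entries.
Rows 1 and 2 agree on BCity; apply BCity→Type and equate their Type entries.
Rows 1 and 3 agree on BCity; apply BCity→Type and equate their Type entries.
Rows 1 and 2 agree on BCity, Type; apply BCity, Type→CustID, CName and equate their CustID, CName entries.
Rows 1 and 2 agree on CName; apply CName→CustID, OpenDate and equate their CustID, OpenDate entries.
Rows 1 and 3 agree on CName; apply CName→CustID, OpenDate and equate their CustID, OpenDate entries.
Row 2 is now all distinguished symbols — the join is lossless.

Yes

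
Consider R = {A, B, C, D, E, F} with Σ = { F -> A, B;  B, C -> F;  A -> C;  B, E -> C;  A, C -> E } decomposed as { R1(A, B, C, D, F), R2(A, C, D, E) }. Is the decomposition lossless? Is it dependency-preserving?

lossless but not dependency-preserving

Lossless test: (A, C, D)⁺ = {A, C, D, E}, which contains all of one fragment — lossless.
Dependency preservation: the restricted closure of {B, E} across the fragments never reaches {C}, so B, E → C cannot be enforced without a join — not preserved.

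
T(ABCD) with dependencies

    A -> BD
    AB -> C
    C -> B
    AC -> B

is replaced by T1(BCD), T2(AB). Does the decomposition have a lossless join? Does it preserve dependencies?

lossy and not dependency-preserving

Lossless test: (B)⁺ = {B}, which is a superkey of neither fragment — lossy.
Dependency preservation: the restricted closure of {A} across the fragments never reaches {BD}, so A → BD cannot be enforced without a join — not preserved.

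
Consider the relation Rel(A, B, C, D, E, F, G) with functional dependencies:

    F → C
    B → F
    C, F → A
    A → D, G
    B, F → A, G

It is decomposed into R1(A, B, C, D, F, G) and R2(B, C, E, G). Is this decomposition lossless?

Yes

Common attributes: R1 ∩ R2 = {B, C, G}.
Closure of {B, C, G}: B → F applies, adding F; C, F → A applies, adding A; A → D, G applies, adding D. So (B, C, G)⁺ = {A, B, C, D, F, G}.
This closure contains every attribute of R1, so R1 ∩ R2 → R1. The join is lossless.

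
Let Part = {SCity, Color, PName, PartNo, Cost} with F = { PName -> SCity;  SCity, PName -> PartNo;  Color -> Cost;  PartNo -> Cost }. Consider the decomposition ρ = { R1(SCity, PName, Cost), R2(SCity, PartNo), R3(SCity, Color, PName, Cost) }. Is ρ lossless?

No

Chase test. Columns are SCity, Color, PName, PartNo, Cost; row i has aⱼ where attribute j ∈ Ri, else bᵢⱼ.
Initial tableau (one row per fragment):
  row 1: a1 b12 a3 b14 a5
  row 2: a1 b22 b23 a4 b25
  row 3: a1 a2 a3 b34 a5
Rows 1 and 3 agree on SCity, PName; apply SCity, PName→PartNo and equate their PartNo entries.
No row becomes fully distinguished — the join is lossy.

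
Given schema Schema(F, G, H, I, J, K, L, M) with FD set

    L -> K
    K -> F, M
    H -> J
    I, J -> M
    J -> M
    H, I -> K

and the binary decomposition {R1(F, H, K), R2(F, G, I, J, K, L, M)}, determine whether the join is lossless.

No

Common attributes: R1 ∩ R2 = {F, K}.
Closure of {F, K}: K → F, M applies, adding M. So (F, K)⁺ = {F, K, M}.
The closure contains neither all of R1 = {F, H, K} nor all of R2 = {F, G, I, J, K, L, M}, so the common attributes are not a superkey of either fragment. The join is lossy.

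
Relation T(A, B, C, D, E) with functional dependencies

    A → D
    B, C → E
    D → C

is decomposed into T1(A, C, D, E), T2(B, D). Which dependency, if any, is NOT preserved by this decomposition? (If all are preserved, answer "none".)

Check B, C → E: no single fragment contains all of {B, C, E}, and the restricted closure of {B, C} across the fragments never reaches {E}.
A → D is preserved.
D → C is preserved.

B, C → E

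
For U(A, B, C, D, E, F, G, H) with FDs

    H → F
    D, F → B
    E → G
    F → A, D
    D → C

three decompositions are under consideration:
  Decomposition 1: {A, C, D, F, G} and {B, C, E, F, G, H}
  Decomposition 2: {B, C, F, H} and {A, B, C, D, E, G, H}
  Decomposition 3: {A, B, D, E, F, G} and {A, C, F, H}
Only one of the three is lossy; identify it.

Decomposition 3

Decomposition 1: common = {C, F, G}, closure = {A, B, C, D, F, G} → lossless.
Decomposition 2: common = {B, C, H}, closure = {A, B, C, D, F, H} → lossless.
Decomposition 3: common = {A, F}, closure = {A, B, C, D, F} → lossy.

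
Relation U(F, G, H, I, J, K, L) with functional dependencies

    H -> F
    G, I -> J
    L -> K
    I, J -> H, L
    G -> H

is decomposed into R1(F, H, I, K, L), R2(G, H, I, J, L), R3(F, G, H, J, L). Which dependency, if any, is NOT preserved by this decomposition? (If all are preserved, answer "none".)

H → F lies within R1.
G, I → J lies within R2.
L → K lies within R1.
I, J → H, L lies within R2.
G → H lies within R2.
Every dependency is enforceable on the fragments, so the decomposition is dependency-preserving.

none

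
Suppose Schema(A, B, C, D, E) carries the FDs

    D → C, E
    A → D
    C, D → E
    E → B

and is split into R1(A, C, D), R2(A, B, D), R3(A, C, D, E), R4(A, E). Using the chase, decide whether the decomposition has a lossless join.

Yes

Chase test. Columns are A, B, C, D, E; row i has aⱼ where attribute j ∈ Ri, else bᵢⱼ.
Initial tableau (one row per fragment):
  row 1: a1 b12 a3 a4 b15
  row 2: a1 a2 b23 a4 b25
  row 3: a1 b32 a3 a4 a5
  row 4: a1 b42 b43 b44 a5
Rows 1 and 2 agree on D; apply D→C, E and equate their C, E entries.
Rows 1 and 3 agree on D; apply D→C, E and equate their C, E entries.
Rows 1 and 4 agree on A; apply A→D and equate their D entries.
Rows 1 and 2 agree on E; apply E→B and equate their B entries.
Rows 1 and 3 agree on E; apply E→B and equate their B entries.
Rows 1 and 4 agree on E; apply E→B and equate their B entries.
Rows 1 and 4 agree on D; apply D→C, E and equate their C, E entries.
Row 1 is now all distinguished symbols — the join is lossless.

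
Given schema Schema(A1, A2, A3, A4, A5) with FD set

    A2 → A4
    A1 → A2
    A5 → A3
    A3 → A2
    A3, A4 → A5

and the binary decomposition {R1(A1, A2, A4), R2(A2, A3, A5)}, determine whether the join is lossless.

No

Common attributes: R1 ∩ R2 = {A2}.
Closure of {A2}: A2 → A4 applies, adding A4. So (A2)⁺ = {A2, A4}.
The closure contains neither all of R1 = {A1, A2, A4} nor all of R2 = {A2, A3, A5}, so the common attributes are not a superkey of either fragment. The join is lossy.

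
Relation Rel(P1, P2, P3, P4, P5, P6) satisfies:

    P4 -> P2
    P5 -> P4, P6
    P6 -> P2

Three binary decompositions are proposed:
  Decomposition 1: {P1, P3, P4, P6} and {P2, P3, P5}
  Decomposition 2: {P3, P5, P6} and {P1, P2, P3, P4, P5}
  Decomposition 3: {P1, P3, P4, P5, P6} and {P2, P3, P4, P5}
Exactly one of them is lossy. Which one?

Decomposition 1

Decomposition 1: common = {P3}, closure = {P3} → lossy.
Decomposition 2: common = {P3, P5}, closure = {P2, P3, P4, P5, P6} → lossless.
Decomposition 3: common = {P3, P4, P5}, closure = {P2, P3, P4, P5, P6} → lossless.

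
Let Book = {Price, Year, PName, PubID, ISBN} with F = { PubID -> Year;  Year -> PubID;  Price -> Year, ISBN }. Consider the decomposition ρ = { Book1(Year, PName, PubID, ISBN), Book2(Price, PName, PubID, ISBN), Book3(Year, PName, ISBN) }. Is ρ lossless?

Chase test. Columns are Price, Year, PName, PubID, ISBN; row i has aⱼ where attribute j ∈ Booki, else bᵢⱼ.
Initial tableau (one row per fragment):
  row 1: b11 a2 a3 a4 a5
  row 2: a1 b22 a3 a4 a5
  row 3: b31 a2 a3 b34 a5
Rows 1 and 2 agree on PubID; apply PubID→Year and equate their Year entries.
Rows 1 and 3 agree on Year; apply Year→PubID and equate their PubID entries.
Row 2 is now all distinguished symbols — the join is lossless.

Yes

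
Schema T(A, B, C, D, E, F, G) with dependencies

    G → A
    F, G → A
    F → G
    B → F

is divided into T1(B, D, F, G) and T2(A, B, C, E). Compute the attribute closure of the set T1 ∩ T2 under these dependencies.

T1 ∩ T2 = {B}.
B → F applies, adding F
F → G applies, adding G
G → A applies, adding A
Closure: {A, B, F, G}.

A, B, F, G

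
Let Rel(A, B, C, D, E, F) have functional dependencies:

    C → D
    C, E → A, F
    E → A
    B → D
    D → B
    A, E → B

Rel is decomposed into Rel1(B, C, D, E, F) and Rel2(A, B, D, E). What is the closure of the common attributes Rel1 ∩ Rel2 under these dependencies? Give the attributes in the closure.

A, B, D, E

Rel1 ∩ Rel2 = {B, D, E}.
E → A applies, adding A
Closure: {A, B, D, E}.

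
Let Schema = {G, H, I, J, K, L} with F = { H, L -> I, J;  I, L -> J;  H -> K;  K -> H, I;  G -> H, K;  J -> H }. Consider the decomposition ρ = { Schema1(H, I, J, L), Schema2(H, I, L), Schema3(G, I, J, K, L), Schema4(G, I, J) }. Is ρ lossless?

Chase test. Columns are G, H, I, J, K, L; row i has aⱼ where attribute j ∈ Schemai, else bᵢⱼ.
Initial tableau (one row per fragment):
  row 1: b11 a2 a3 a4 b15 a6
  row 2: b21 a2 a3 b24 b25 a6
  row 3: a1 b32 a3 a4 a5 a6
  row 4: a1 b42 a3 a4 b45 b46
Rows 1 and 2 agree on H, L; apply H, L→I, J and equate their I, J entries.
Rows 1 and 2 agree on H; apply H→K and equate their K entries.
Rows 3 and 4 agree on G; apply G→H, K and equate their H, K entries.
Rows 1 and 3 agree on J; apply J→H and equate their H entries.
Rows 1 and 3 agree on H; apply H→K and equate their K entries.
Row 3 is now all distinguished symbols — the join is lossless.

Yes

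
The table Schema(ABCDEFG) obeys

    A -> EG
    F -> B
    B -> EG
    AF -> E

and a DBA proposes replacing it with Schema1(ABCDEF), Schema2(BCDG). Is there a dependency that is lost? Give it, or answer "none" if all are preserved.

A -> EG

Check A → EG: no single fragment contains all of {AEG}, and the restricted closure of {A} across the fragments never reaches {EG}.
F → B is preserved.
B → EG is preserved.
AF → E is preserved.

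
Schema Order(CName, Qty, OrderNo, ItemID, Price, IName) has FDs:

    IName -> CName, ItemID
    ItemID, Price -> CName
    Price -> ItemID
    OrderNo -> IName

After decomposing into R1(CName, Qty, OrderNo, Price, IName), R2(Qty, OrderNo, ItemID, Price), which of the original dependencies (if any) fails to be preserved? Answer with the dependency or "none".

IName -> CName, ItemID

Check IName → CName, ItemID: no single fragment contains all of {CName, ItemID, IName}, and the restricted closure of {IName} across the fragments never reaches {CName, ItemID}.
ItemID, Price → CName is preserved.
Price → ItemID is preserved.
OrderNo → IName is preserved.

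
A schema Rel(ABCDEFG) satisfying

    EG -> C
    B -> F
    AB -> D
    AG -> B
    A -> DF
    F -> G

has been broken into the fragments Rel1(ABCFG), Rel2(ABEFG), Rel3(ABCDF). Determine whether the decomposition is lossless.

No

Chase test. Columns are ABCDEFG; row i has aⱼ where attribute j ∈ Reli, else bᵢⱼ.
Initial tableau (one row per fragment):
  row 1: a1 a2 a3 b14 b15 a6 a7
  row 2: a1 a2 b23 b24 a5 a6 a7
  row 3: a1 a2 a3 a4 b35 a6 b37
Rows 1 and 2 agree on AB; apply AB→D and equate their D entries.
Rows 1 and 3 agree on AB; apply AB→D and equate their D entries.
Rows 1 and 3 agree on F; apply F→G and equate their G entries.
No row becomes fully distinguished — the join is lossy.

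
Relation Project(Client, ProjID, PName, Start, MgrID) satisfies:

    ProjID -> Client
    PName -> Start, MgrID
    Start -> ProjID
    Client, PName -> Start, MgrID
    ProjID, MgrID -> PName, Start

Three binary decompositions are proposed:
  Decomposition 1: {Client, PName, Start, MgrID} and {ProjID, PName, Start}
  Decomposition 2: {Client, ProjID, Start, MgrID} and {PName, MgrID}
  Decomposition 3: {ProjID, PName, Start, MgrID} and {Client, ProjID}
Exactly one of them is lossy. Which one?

Decomposition 1: common = {PName, Start}, closure = {Client, ProjID, PName, Start, MgrID} → lossless.
Decomposition 2: common = {MgrID}, closure = {MgrID} → lossy.
Decomposition 3: common = {ProjID}, closure = {Client, ProjID} → lossless.

Decomposition 2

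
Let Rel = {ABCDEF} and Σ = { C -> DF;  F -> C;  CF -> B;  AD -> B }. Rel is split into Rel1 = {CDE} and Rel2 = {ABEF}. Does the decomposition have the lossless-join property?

No

Common attributes: Rel1 ∩ Rel2 = {E}.
No dependency enlarges {E}, so (E)⁺ = {E}.
The closure contains neither all of Rel1 = {CDE} nor all of Rel2 = {ABEF}, so the common attributes are not a superkey of either fragment. The join is lossy.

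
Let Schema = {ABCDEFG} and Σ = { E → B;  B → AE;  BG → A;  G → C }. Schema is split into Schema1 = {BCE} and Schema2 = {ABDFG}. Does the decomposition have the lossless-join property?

Common attributes: Schema1 ∩ Schema2 = {B}.
Closure of {B}: B → AE applies, adding AE. So (B)⁺ = {ABE}.
The closure contains neither all of Schema1 = {BCE} nor all of Schema2 = {ABDFG}, so the common attributes are not a superkey of either fragment. The join is lossy.

No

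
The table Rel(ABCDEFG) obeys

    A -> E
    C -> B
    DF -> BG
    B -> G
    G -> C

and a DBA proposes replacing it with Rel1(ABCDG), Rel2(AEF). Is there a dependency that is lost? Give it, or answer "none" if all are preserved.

Check DF → BG: no single fragment contains all of {BDFG}, and the restricted closure of {DF} across the fragments never reaches {BG}.
A → E is preserved.
C → B is preserved.
B → G is preserved.
G → C is preserved.

DF -> BG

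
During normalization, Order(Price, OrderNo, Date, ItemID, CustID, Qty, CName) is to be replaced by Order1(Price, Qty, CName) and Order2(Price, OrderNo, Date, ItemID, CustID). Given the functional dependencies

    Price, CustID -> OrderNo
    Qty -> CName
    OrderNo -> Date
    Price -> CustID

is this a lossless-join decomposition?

No

Common attributes: Order1 ∩ Order2 = {Price}.
Closure of {Price}: Price → CustID applies, adding CustID; Price, CustID → OrderNo applies, adding OrderNo; OrderNo → Date applies, adding Date. So (Price)⁺ = {Price, OrderNo, Date, CustID}.
The closure contains neither all of Order1 = {Price, Qty, CName} nor all of Order2 = {Price, OrderNo, Date, ItemID, CustID}, so the common attributes are not a superkey of either fragment. The join is lossy.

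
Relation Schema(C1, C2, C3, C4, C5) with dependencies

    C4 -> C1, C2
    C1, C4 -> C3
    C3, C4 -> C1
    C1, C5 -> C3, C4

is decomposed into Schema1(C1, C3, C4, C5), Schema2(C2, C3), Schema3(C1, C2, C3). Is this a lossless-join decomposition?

No

Chase test. Columns are C1, C2, C3, C4, C5; row i has aⱼ where attribute j ∈ Schemai, else bᵢⱼ.
Initial tableau (one row per fragment):
  row 1: a1 b12 a3 a4 a5
  row 2: b21 a2 a3 b24 b25
  row 3: a1 a2 a3 b34 b35
No row becomes fully distinguished — the join is lossy.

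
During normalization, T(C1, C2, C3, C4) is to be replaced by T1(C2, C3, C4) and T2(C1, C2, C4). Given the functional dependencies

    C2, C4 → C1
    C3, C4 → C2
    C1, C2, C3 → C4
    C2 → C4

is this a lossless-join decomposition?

Yes

Common attributes: T1 ∩ T2 = {C2, C4}.
Closure of {C2, C4}: C2, C4 → C1 applies, adding C1. So (C2, C4)⁺ = {C1, C2, C4}.
This closure contains every attribute of T2, so T1 ∩ T2 → T2. The join is lossless.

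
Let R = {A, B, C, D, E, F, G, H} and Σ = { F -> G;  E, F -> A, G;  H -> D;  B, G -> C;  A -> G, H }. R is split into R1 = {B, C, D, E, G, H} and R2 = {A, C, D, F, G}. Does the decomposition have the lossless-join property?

Common attributes: R1 ∩ R2 = {C, D, G}.
No dependency enlarges {C, D, G}, so (C, D, G)⁺ = {C, D, G}.
The closure contains neither all of R1 = {B, C, D, E, G, H} nor all of R2 = {A, C, D, F, G}, so the common attributes are not a superkey of either fragment. The join is lossy.

No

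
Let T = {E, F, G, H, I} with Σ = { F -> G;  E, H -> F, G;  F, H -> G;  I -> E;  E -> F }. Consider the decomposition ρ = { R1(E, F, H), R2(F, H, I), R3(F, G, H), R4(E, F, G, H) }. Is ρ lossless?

No

Chase test. Columns are E, F, G, H, I; row i has aⱼ where attribute j ∈ Ri, else bᵢⱼ.
Initial tableau (one row per fragment):
  row 1: a1 a2 b13 a4 b15
  row 2: b21 a2 b23 a4 a5
  row 3: b31 a2 a3 a4 b35
  row 4: a1 a2 a3 a4 b45
Rows 1 and 2 agree on F; apply F→G and equate their G entries.
Rows 1 and 3 agree on F; apply F→G and equate their G entries.
No row becomes fully distinguished — the join is lossy.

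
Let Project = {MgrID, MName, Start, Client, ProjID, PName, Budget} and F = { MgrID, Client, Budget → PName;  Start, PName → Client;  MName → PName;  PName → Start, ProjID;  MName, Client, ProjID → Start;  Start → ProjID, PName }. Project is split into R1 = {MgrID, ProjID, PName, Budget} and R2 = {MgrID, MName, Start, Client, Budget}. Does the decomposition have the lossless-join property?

No

Common attributes: R1 ∩ R2 = {MgrID, Budget}.
No dependency enlarges {MgrID, Budget}, so (MgrID, Budget)⁺ = {MgrID, Budget}.
The closure contains neither all of R1 = {MgrID, ProjID, PName, Budget} nor all of R2 = {MgrID, MName, Start, Client, Budget}, so the common attributes are not a superkey of either fragment. The join is lossy.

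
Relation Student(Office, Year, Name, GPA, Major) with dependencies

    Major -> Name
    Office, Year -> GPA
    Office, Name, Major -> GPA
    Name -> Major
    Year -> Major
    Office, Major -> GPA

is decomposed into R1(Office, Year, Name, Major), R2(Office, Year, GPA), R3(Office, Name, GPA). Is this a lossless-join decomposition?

Chase test. Columns are Office, Year, Name, GPA, Major; row i has aⱼ where attribute j ∈ Ri, else bᵢⱼ.
Initial tableau (one row per fragment):
  row 1: a1 a2 a3 b14 a5
  row 2: a1 a2 b23 a4 b25
  row 3: a1 b32 a3 a4 b35
Rows 1 and 2 agree on Office, Year; apply Office, Year→GPA and equate their GPA entries.
Rows 1 and 3 agree on Name; apply Name→Major and equate their Major entries.
Rows 1 and 2 agree on Year; apply Year→Major and equate their Major entries.
Rows 1 and 2 agree on Major; apply Major→Name and equate their Name entries.
Row 1 is now all distinguished symbols — the join is lossless.

Yes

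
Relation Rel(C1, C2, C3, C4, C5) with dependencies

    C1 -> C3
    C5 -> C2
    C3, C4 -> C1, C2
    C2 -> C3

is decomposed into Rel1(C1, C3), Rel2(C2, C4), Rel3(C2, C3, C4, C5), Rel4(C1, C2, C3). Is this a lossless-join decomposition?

No

Chase test. Columns are C1, C2, C3, C4, C5; row i has aⱼ where attribute j ∈ Reli, else bᵢⱼ.
Initial tableau (one row per fragment):
  row 1: a1 b12 a3 b14 b15
  row 2: b21 a2 b23 a4 b25
  row 3: b31 a2 a3 a4 a5
  row 4: a1 a2 a3 b44 b45
Rows 2 and 3 agree on C2; apply C2→C3 and equate their C3 entries.
Rows 2 and 3 agree on C3, C4; apply C3, C4→C1, C2 and equate their C1, C2 entries.
No row becomes fully distinguished — the join is lossy.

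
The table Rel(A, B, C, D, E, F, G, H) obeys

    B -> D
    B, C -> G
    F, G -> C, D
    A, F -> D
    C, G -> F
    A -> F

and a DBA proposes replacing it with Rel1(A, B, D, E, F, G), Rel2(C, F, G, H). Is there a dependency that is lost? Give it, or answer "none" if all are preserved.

Check B, C → G: no single fragment contains all of {B, C, G}, and the restricted closure of {B, C} across the fragments never reaches {G}.
B → D is preserved.
F, G → C, D is preserved.
A, F → D is preserved.
C, G → F is preserved.
A → F is preserved.

B, C -> G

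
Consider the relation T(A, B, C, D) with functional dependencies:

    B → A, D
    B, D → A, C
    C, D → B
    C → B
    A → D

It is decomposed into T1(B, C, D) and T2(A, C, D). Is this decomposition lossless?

Common attributes: T1 ∩ T2 = {C, D}.
Closure of {C, D}: C, D → B applies, adding B; B → A, D applies, adding A. So (C, D)⁺ = {A, B, C, D}.
This closure contains every attribute of T1, so T1 ∩ T2 → T1. The join is lossless.

Yes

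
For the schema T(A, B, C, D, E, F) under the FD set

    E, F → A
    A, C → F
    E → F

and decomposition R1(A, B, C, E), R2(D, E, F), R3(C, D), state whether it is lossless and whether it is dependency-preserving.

Lossless test (chase): Rows 1 and 2 agree on E; apply E→F and equate their F entries. Rows 1 and 2 agree on E, F; apply E, F→A and equate their A entries. No row becomes fully distinguished — the join is lossy.
Dependency preservation: the restricted closure of {A, C} across the fragments never reaches {F}, so A, C → F cannot be enforced without a join — not preserved.

lossy and not dependency-preserving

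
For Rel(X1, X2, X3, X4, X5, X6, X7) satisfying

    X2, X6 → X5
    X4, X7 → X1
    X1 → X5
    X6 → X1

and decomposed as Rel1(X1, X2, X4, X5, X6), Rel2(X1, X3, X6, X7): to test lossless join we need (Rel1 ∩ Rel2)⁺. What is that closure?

X1, X5, X6

Rel1 ∩ Rel2 = {X1, X6}.
X1 → X5 applies, adding X5
Closure: {X1, X5, X6}.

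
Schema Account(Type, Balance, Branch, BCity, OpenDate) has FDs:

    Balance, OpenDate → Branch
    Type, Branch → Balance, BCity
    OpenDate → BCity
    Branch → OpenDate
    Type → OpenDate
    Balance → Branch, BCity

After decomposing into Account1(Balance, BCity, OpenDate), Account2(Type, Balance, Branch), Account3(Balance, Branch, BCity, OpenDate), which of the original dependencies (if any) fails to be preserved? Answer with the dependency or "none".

Type → OpenDate

Check Type → OpenDate: no single fragment contains all of {Type, OpenDate}, and the restricted closure of {Type} across the fragments never reaches {OpenDate}.
Balance, OpenDate → Branch is preserved.
Type, Branch → Balance, BCity is preserved.
OpenDate → BCity is preserved.
Branch → OpenDate is preserved.
Balance → Branch, BCity is preserved.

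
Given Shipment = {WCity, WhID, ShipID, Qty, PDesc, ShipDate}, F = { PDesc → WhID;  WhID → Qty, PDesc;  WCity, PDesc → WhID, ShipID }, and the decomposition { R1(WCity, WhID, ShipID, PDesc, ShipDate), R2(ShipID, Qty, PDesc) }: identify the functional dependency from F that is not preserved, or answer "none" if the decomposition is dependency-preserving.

PDesc → WhID lies within R1.
WhID → Qty, PDesc: restricted closure across fragments reaches Qty, PDesc.
WCity, PDesc → WhID, ShipID lies within R1.
Every dependency is enforceable on the fragments, so the decomposition is dependency-preserving.

none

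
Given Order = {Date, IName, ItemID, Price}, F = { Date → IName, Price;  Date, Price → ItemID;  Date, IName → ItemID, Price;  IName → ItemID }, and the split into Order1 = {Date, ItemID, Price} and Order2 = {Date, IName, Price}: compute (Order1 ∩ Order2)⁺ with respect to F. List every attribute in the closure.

Order1 ∩ Order2 = {Date, Price}.
Date → IName, Price applies, adding IName
Date, Price → ItemID applies, adding ItemID
Closure: {Date, IName, ItemID, Price}.

Date, IName, ItemID, Price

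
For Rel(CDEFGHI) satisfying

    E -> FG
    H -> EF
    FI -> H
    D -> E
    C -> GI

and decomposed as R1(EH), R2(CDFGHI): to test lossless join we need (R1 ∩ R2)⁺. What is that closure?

R1 ∩ R2 = {H}.
H → EF applies, adding EF
E → FG applies, adding G
Closure: {EFGH}.

EFGH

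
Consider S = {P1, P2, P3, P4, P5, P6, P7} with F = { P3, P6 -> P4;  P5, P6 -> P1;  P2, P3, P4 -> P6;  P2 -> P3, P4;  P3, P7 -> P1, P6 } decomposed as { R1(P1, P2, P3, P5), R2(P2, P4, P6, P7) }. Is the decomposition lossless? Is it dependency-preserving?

lossy and not dependency-preserving

Lossless test: (P2)⁺ = {P2, P3, P4, P6}, which is a superkey of neither fragment — lossy.
Dependency preservation: the restricted closure of {P3, P6} across the fragments never reaches {P4}, so P3, P6 → P4 cannot be enforced without a join — not preserved.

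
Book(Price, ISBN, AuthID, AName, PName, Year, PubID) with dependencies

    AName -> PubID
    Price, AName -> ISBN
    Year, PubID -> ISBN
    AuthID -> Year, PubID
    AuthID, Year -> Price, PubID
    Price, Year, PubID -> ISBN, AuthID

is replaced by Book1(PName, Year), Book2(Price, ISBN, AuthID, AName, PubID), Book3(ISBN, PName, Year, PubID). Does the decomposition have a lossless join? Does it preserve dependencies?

lossy and not dependency-preserving

Lossless test (chase): applying each FD to every pair of rows produces no changes in the tableau, so no row becomes fully distinguished — the join is lossy.
Dependency preservation: the restricted closure of {AuthID} across the fragments never reaches {Year, PubID}, so AuthID → Year, PubID cannot be enforced without a join — not preserved.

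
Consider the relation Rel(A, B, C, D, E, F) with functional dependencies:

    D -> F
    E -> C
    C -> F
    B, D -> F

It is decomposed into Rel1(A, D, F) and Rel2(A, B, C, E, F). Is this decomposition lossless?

No

Common attributes: Rel1 ∩ Rel2 = {A, F}.
No dependency enlarges {A, F}, so (A, F)⁺ = {A, F}.
The closure contains neither all of Rel1 = {A, D, F} nor all of Rel2 = {A, B, C, E, F}, so the common attributes are not a superkey of either fragment. The join is lossy.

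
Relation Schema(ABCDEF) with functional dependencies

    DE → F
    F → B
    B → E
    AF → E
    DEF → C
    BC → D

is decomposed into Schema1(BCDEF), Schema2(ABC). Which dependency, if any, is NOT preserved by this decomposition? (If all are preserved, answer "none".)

none

DE → F lies within Schema1.
F → B lies within Schema1.
B → E lies within Schema1.
AF → E: restricted closure across fragments reaches E.
DEF → C lies within Schema1.
BC → D lies within Schema1.
Every dependency is enforceable on the fragments, so the decomposition is dependency-preserving.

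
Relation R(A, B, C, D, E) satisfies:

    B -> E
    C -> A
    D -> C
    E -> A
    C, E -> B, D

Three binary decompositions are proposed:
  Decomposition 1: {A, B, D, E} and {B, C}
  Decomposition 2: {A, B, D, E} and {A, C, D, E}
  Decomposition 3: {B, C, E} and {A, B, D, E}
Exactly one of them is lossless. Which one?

Decomposition 1: common = {B}, closure = {A, B, E} → lossy.
Decomposition 2: common = {A, D, E}, closure = {A, B, C, D, E} → lossless.
Decomposition 3: common = {B, E}, closure = {A, B, E} → lossy.

Decomposition 2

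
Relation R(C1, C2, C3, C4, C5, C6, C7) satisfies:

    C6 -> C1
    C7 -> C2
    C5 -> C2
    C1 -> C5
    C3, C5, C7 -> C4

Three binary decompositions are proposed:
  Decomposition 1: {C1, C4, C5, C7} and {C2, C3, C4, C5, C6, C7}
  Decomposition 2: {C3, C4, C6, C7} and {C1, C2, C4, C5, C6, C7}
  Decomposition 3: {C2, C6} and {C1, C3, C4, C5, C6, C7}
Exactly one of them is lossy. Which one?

Decomposition 1: common = {C4, C5, C7}, closure = {C2, C4, C5, C7} → lossy.
Decomposition 2: common = {C4, C6, C7}, closure = {C1, C2, C4, C5, C6, C7} → lossless.
Decomposition 3: common = {C6}, closure = {C1, C2, C5, C6} → lossless.

Decomposition 1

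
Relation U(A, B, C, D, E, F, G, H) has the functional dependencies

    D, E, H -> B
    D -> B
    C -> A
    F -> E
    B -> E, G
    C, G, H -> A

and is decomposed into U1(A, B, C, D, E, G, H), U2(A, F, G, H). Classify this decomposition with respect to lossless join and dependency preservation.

Lossless test: (A, G, H)⁺ = {A, G, H}, which is a superkey of neither fragment — lossy.
Dependency preservation: the restricted closure of {F} across the fragments never reaches {E}, so F → E cannot be enforced without a join — not preserved.

lossy and not dependency-preserving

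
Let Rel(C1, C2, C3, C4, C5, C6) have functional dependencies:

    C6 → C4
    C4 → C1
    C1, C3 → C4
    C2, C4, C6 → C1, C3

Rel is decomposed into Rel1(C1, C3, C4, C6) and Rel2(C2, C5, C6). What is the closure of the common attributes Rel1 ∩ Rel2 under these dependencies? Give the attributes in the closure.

Rel1 ∩ Rel2 = {C6}.
C6 → C4 applies, adding C4
C4 → C1 applies, adding C1
Closure: {C1, C4, C6}.

C1, C4, C6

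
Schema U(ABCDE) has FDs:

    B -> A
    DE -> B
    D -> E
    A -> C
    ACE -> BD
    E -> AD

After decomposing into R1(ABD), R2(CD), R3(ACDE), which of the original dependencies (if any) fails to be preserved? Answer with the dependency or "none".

none

B → A lies within R1.
DE → B: restricted closure across fragments reaches B.
D → E lies within R3.
A → C lies within R3.
ACE → BD: restricted closure across fragments reaches BD.
E → AD lies within R3.
Every dependency is enforceable on the fragments, so the decomposition is dependency-preserving.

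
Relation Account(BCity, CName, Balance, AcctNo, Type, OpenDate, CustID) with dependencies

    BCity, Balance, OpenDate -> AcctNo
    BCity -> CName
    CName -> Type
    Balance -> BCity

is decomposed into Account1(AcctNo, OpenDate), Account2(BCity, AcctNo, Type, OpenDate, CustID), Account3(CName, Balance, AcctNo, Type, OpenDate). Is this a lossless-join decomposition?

Chase test. Columns are BCity, CName, Balance, AcctNo, Type, OpenDate, CustID; row i has aⱼ where attribute j ∈ Accounti, else bᵢⱼ.
Initial tableau (one row per fragment):
  row 1: b11 b12 b13 a4 b15 a6 b17
  row 2: a1 b22 b23 a4 a5 a6 a7
  row 3: b31 a2 a3 a4 a5 a6 b37
No row becomes fully distinguished — the join is lossy.

No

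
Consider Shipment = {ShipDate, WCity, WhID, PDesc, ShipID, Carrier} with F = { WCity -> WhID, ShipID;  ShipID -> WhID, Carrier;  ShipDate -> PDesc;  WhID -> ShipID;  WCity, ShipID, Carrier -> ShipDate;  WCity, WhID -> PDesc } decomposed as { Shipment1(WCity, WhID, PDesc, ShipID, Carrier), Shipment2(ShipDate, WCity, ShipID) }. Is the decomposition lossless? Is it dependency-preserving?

lossless but not dependency-preserving

Lossless test: (WCity, ShipID)⁺ = {ShipDate, WCity, WhID, PDesc, ShipID, Carrier}, which contains all of one fragment — lossless.
Dependency preservation: the restricted closure of {ShipDate} across the fragments never reaches {PDesc}, so ShipDate → PDesc cannot be enforced without a join — not preserved.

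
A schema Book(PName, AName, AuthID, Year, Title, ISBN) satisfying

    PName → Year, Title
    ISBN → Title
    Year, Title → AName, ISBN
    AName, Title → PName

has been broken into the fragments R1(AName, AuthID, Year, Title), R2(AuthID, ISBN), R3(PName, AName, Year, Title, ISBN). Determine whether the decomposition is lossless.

Yes

Chase test. Columns are PName, AName, AuthID, Year, Title, ISBN; row i has aⱼ where attribute j ∈ Ri, else bᵢⱼ.
Initial tableau (one row per fragment):
  row 1: b11 a2 a3 a4 a5 b16
  row 2: b21 b22 a3 b24 b25 a6
  row 3: a1 a2 b33 a4 a5 a6
Rows 2 and 3 agree on ISBN; apply ISBN→Title and equate their Title entries.
Rows 1 and 3 agree on Year, Title; apply Year, Title→AName, ISBN and equate their AName, ISBN entries.
Rows 1 and 3 agree on AName, Title; apply AName, Title→PName and equate their PName entries.
Row 1 is now all distinguished symbols — the join is lossless.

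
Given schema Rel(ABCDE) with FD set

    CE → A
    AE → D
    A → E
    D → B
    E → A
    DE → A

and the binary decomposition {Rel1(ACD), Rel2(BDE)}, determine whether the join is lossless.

No

Common attributes: Rel1 ∩ Rel2 = {D}.
Closure of {D}: D → B applies, adding B. So (D)⁺ = {BD}.
The closure contains neither all of Rel1 = {ACD} nor all of Rel2 = {BDE}, so the common attributes are not a superkey of either fragment. The join is lossy.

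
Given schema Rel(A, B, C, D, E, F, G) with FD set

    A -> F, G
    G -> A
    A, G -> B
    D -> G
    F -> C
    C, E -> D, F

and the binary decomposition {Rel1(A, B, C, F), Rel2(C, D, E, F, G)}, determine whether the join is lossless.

Common attributes: Rel1 ∩ Rel2 = {C, F}.
No dependency enlarges {C, F}, so (C, F)⁺ = {C, F}.
The closure contains neither all of Rel1 = {A, B, C, F} nor all of Rel2 = {C, D, E, F, G}, so the common attributes are not a superkey of either fragment. The join is lossy.

No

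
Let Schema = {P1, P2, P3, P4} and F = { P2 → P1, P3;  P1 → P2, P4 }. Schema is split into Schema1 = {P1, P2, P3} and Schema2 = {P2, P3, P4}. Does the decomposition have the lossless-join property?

Yes

Common attributes: Schema1 ∩ Schema2 = {P2, P3}.
Closure of {P2, P3}: P2 → P1, P3 applies, adding P1; P1 → P2, P4 applies, adding P4. So (P2, P3)⁺ = {P1, P2, P3, P4}.
This closure contains every attribute of Schema1, so Schema1 ∩ Schema2 → Schema1. The join is lossless.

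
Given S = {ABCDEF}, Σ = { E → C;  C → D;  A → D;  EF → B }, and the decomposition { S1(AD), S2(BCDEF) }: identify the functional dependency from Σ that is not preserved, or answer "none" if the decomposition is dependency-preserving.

E → C lies within S2.
C → D lies within S2.
A → D lies within S1.
EF → B lies within S2.
Every dependency is enforceable on the fragments, so the decomposition is dependency-preserving.

none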